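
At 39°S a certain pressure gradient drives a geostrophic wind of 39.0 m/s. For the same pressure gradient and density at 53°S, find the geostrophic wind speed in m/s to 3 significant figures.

30.7 m/s

With the same pressure gradient and density, V_g ∝ 1/f ∝ 1/sin φ.
V₂ = V₁ · sin φ₁ / sin φ₂ = 39.0 × sin 39° / sin 53°
V₂ = 39.0 × 0.6293/0.7986 = 30.7 m/s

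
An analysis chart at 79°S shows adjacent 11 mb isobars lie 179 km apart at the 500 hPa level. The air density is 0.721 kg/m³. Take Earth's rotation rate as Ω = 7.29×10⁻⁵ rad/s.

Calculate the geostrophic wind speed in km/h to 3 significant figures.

Coriolis parameter at 79°S:
f = 2Ω sin φ = 2 × 7.29×10⁻⁵ × sin 79° = 1.43×10⁻⁴ s⁻¹
Pressure gradient: |∂P/∂n| = 1100 Pa / 179000 m = 6.15×10⁻³ Pa/m
Geostrophic balance (pressure-gradient force = Coriolis force):
V_g = (1/(fρ)) |∂P/∂n| = 6.15×10⁻³ / (1.43×10⁻⁴ × 0.721) = 59.6 m/s
Converting: 59.6 m/s × 3.6 = 214 km/h

214 km/h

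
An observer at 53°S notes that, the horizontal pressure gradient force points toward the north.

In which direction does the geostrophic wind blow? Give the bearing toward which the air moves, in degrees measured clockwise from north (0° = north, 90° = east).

270°

The pressure-gradient force points toward the north (bearing 000°).
Geostrophic balance: in the Southern Hemisphere the Coriolis force deflects motion to the left, so the geostrophic wind blows 90° to the left of the pressure-gradient force (low pressure on the right).
Rotating 000° by 90° counterclockwise gives 270° — the wind blows toward the west.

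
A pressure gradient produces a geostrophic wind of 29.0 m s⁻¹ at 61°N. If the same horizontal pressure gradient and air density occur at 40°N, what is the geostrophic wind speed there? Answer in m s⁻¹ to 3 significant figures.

With the same pressure gradient and density, V_g ∝ 1/f ∝ 1/sin φ.
V₂ = V₁ · sin φ₁ / sin φ₂ = 29.0 × sin 61° / sin 40°
V₂ = 29.0 × 0.8746/0.6428 = 39.5 m s⁻¹

39.5 m s⁻¹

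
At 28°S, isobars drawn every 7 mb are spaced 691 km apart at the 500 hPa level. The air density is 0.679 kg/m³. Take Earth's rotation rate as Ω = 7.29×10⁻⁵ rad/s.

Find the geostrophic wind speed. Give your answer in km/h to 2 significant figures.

78 km/h

Coriolis parameter at 28°S:
f = 2Ω sin φ = 2 × 7.29×10⁻⁵ × sin 28° = 6.84×10⁻⁵ s⁻¹
Pressure gradient: |∂P/∂n| = 700 Pa / 691000 m = 1.01×10⁻³ Pa/m
Geostrophic balance (pressure-gradient force = Coriolis force):
V_g = (1/(fρ)) |∂P/∂n| = 1.01×10⁻³ / (6.84×10⁻⁵ × 0.679) = 21.8 m/s
Converting: 21.8 m/s × 3.6 = 78 km/h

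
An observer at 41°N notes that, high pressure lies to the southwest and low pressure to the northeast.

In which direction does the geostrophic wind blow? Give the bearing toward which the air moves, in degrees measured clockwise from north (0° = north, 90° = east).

The pressure-gradient force points toward the northeast (bearing 045°).
Geostrophic balance: in the Northern Hemisphere the Coriolis force deflects motion to the right, so the geostrophic wind blows 90° to the right of the pressure-gradient force (low pressure on the left).
Rotating 045° by 90° clockwise gives 135° — the wind blows toward the southeast.

135°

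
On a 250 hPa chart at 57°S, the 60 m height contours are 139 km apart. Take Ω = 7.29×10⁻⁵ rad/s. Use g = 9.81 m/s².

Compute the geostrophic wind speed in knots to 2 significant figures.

Coriolis parameter at 57°S:
f = 2Ω sin φ = 2 × 7.29×10⁻⁵ × sin 57° = 1.22×10⁻⁴ s⁻¹
Height gradient: |∂Z/∂n| = 60 m / 139000 m = 4.32×10⁻⁴
On a pressure surface, geostrophic balance gives V_g = (g/f)|∂Z/∂n|:
V_g = 9.81 × 4.32×10⁻⁴ / 1.22×10⁻⁴ = 34.6 m/s
Converting: 34.6 m/s × 1.944 = 67 knots

67 knots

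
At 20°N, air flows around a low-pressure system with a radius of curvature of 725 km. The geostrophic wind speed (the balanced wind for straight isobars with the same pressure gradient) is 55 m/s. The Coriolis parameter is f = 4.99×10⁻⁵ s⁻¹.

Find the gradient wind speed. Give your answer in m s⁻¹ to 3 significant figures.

30.0 m s⁻¹

Around a low, centrifugal force acts outward with Coriolis, so pressure-gradient force balances both:
(1/ρ)|∂P/∂n| = fV + V²/R  →  V² + fR·V − fR·V_g = 0
With fR = 4.99×10⁻⁵ × 725×10³ m = 36.2 m/s:
V = [−fR + √((fR)² + 4 fR V_g)]/2 = [−36.2 + √(36.2² + 4×36.2×55)]/2 = 30 m/s
Subgeostrophic (V < V_g = 55 m/s), as expected around a low.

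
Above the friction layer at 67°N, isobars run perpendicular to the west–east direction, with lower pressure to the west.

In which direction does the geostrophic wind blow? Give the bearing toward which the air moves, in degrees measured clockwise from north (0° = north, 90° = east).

000°

The pressure-gradient force points toward the west (bearing 270°).
Geostrophic balance: in the Northern Hemisphere the Coriolis force deflects motion to the right, so the geostrophic wind blows 90° to the right of the pressure-gradient force (low pressure on the left).
Rotating 270° by 90° clockwise gives 000° — the wind blows toward the north.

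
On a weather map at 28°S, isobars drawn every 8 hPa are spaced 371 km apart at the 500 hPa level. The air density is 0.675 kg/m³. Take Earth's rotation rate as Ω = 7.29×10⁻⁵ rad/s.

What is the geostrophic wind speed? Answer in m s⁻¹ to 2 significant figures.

Coriolis parameter at 28°S:
f = 2Ω sin φ = 2 × 7.29×10⁻⁵ × sin 28° = 6.84×10⁻⁵ s⁻¹
Pressure gradient: |∂P/∂n| = 800 Pa / 371000 m = 2.16×10⁻³ Pa/m
Geostrophic balance (pressure-gradient force = Coriolis force):
V_g = (1/(fρ)) |∂P/∂n| = 2.16×10⁻³ / (6.84×10⁻⁵ × 0.675) = 46.7 m/s

47 m s⁻¹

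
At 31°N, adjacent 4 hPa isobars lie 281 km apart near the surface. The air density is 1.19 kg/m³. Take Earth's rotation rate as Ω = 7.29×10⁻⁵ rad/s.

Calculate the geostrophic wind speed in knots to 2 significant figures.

31 knots

Coriolis parameter at 31°N:
f = 2Ω sin φ = 2 × 7.29×10⁻⁵ × sin 31° = 7.51×10⁻⁵ s⁻¹
Pressure gradient: |∂P/∂n| = 400 Pa / 281000 m = 1.42×10⁻³ Pa/m
Geostrophic balance (pressure-gradient force = Coriolis force):
V_g = (1/(fρ)) |∂P/∂n| = 1.42×10⁻³ / (7.51×10⁻⁵ × 1.19) = 15.9 m/s
Converting: 15.9 m/s × 1.944 = 31 knots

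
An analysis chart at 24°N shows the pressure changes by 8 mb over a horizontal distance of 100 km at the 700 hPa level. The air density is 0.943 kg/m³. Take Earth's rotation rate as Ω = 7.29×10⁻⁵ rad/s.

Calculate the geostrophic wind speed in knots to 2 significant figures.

Coriolis parameter at 24°N:
f = 2Ω sin φ = 2 × 7.29×10⁻⁵ × sin 24° = 5.93×10⁻⁵ s⁻¹
Pressure gradient: |∂P/∂n| = 800 Pa / 100000 m = 8.00×10⁻³ Pa/m
Geostrophic balance (pressure-gradient force = Coriolis force):
V_g = (1/(fρ)) |∂P/∂n| = 8.00×10⁻³ / (5.93×10⁻⁵ × 0.943) = 143 m/s
Converting: 143 m/s × 1.944 = 280 knots

280 knots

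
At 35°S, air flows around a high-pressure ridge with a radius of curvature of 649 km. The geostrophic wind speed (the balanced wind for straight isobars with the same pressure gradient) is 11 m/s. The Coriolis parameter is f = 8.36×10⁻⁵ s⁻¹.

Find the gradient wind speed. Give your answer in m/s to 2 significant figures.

Around a high, pressure-gradient force acts outward with centrifugal, so Coriolis balances both:
fV = (1/ρ)|∂P/∂n| + V²/R  →  V² − fR·V + fR·V_g = 0
With fR = 8.36×10⁻⁵ × 649×10³ m = 54.3 m/s:
V = [fR − √((fR)² − 4 fR V_g)]/2 = [54.3 − √(54.3² − 4×54.3×11)]/2 = 15.3 m/s
Supergeostrophic (V > V_g = 11 m/s), as expected around a high.

15 m/s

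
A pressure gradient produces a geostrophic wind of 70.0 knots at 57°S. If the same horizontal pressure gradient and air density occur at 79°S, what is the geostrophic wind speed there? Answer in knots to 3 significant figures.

59.8 knots

With the same pressure gradient and density, V_g ∝ 1/f ∝ 1/sin φ.
V₂ = V₁ · sin φ₁ / sin φ₂ = 70.0 × sin 57° / sin 79°
V₂ = 70.0 × 0.8387/0.9816 = 59.8 knots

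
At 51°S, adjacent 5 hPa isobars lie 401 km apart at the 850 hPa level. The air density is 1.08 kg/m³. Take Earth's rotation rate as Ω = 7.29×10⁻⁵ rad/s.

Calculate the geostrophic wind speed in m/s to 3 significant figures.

Coriolis parameter at 51°S:
f = 2Ω sin φ = 2 × 7.29×10⁻⁵ × sin 51° = 1.13×10⁻⁴ s⁻¹
Pressure gradient: |∂P/∂n| = 500 Pa / 401000 m = 1.25×10⁻³ Pa/m
Geostrophic balance (pressure-gradient force = Coriolis force):
V_g = (1/(fρ)) |∂P/∂n| = 1.25×10⁻³ / (1.13×10⁻⁴ × 1.08) = 10.2 m/s

10.2 m/s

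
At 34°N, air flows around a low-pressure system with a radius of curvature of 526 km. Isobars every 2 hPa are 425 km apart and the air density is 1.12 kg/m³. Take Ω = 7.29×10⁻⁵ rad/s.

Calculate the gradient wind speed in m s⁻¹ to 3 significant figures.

4.65 m s⁻¹

Coriolis parameter at 34°N:
f = 2Ω sin φ = 2 × 7.29×10⁻⁵ × sin 34° = 8.15×10⁻⁵ s⁻¹
Pressure gradient: |∂P/∂n| = 200 Pa / 425000 m = 4.71×10⁻⁴ Pa/m
Geostrophic speed: V_g = |∂P/∂n|/(fρ) = 4.71×10⁻⁴/(8.15×10⁻⁵ × 1.12) = 5.15 m/s
Around a low, centrifugal force acts outward with Coriolis, so pressure-gradient force balances both:
(1/ρ)|∂P/∂n| = fV + V²/R  →  V² + fR·V − fR·V_g = 0
With fR = 8.15×10⁻⁵ × 526×10³ m = 42.9 m/s:
V = [−fR + √((fR)² + 4 fR V_g)]/2 = [−42.9 + √(42.9² + 4×42.9×5.15)]/2 = 4.65 m/s
Subgeostrophic (V < V_g = 5.15 m/s), as expected around a low.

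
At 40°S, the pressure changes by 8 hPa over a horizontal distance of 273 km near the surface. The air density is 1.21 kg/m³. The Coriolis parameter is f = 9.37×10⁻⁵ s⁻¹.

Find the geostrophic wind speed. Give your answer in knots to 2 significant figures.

50 knots

Pressure gradient: |∂P/∂n| = 800 Pa / 273000 m = 2.93×10⁻³ Pa/m
Geostrophic balance (pressure-gradient force = Coriolis force):
V_g = (1/(fρ)) |∂P/∂n| = 2.93×10⁻³ / (9.37×10⁻⁵ × 1.21) = 25.8 m/s
Converting: 25.8 m/s × 1.944 = 50 knots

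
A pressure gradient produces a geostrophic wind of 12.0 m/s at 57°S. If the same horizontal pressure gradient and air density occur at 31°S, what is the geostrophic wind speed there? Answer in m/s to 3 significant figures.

With the same pressure gradient and density, V_g ∝ 1/f ∝ 1/sin φ.
V₂ = V₁ · sin φ₁ / sin φ₂ = 12.0 × sin 57° / sin 31°
V₂ = 12.0 × 0.8387/0.5150 = 19.5 m/s

19.5 m/s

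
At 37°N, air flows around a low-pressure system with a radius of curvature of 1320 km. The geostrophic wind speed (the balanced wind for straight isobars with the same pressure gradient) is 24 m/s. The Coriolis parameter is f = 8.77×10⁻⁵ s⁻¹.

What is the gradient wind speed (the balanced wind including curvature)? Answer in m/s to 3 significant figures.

20.4 m/s

Around a low, centrifugal force acts outward with Coriolis, so pressure-gradient force balances both:
(1/ρ)|∂P/∂n| = fV + V²/R  →  V² + fR·V − fR·V_g = 0
With fR = 8.77×10⁻⁵ × 1320×10³ m = 116 m/s:
V = [−fR + √((fR)² + 4 fR V_g)]/2 = [−116 + √(116² + 4×116×24)]/2 = 20.4 m/s
Subgeostrophic (V < V_g = 24 m/s), as expected around a low.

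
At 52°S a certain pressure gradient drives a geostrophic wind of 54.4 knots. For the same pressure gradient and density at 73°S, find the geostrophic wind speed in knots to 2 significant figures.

With the same pressure gradient and density, V_g ∝ 1/f ∝ 1/sin φ.
V₂ = V₁ · sin φ₁ / sin φ₂ = 54.4 × sin 52° / sin 73°
V₂ = 54.4 × 0.7880/0.9563 = 45 knots

45 knots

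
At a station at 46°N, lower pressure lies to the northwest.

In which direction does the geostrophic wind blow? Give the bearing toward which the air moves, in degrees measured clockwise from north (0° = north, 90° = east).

The pressure-gradient force points toward the northwest (bearing 315°).
Geostrophic balance: in the Northern Hemisphere the Coriolis force deflects motion to the right, so the geostrophic wind blows 90° to the right of the pressure-gradient force (low pressure on the left).
Rotating 315° by 90° clockwise gives 045° — the wind blows toward the northeast.

045°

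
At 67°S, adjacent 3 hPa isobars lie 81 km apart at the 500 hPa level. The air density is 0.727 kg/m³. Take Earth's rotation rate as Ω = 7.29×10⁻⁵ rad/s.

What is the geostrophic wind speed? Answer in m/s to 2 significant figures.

38 m/s

Coriolis parameter at 67°S:
f = 2Ω sin φ = 2 × 7.29×10⁻⁵ × sin 67° = 1.34×10⁻⁴ s⁻¹
Pressure gradient: |∂P/∂n| = 300 Pa / 81000 m = 3.70×10⁻³ Pa/m
Geostrophic balance (pressure-gradient force = Coriolis force):
V_g = (1/(fρ)) |∂P/∂n| = 3.70×10⁻³ / (1.34×10⁻⁴ × 0.727) = 38.0 m/s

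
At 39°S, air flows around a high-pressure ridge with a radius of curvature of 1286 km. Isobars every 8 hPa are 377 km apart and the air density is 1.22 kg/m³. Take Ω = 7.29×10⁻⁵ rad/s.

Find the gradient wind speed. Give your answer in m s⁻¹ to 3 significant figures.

23.7 m s⁻¹

Coriolis parameter at 39°S:
f = 2Ω sin φ = 2 × 7.29×10⁻⁵ × sin 39° = 9.18×10⁻⁵ s⁻¹
Pressure gradient: |∂P/∂n| = 800 Pa / 377000 m = 2.12×10⁻³ Pa/m
Geostrophic speed: V_g = |∂P/∂n|/(fρ) = 2.12×10⁻³/(9.18×10⁻⁵ × 1.22) = 19.0 m/s
Around a high, pressure-gradient force acts outward with centrifugal, so Coriolis balances both:
fV = (1/ρ)|∂P/∂n| + V²/R  →  V² − fR·V + fR·V_g = 0
With fR = 9.18×10⁻⁵ × 1286×10³ m = 118 m/s:
V = [fR − √((fR)² − 4 fR V_g)]/2 = [118 − √(118² − 4×118×19)]/2 = 23.7 m/s
Supergeostrophic (V > V_g = 19 m/s), as expected around a high.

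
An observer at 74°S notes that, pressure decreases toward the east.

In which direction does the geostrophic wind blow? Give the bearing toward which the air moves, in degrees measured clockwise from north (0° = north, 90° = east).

The pressure-gradient force points toward the east (bearing 090°).
Geostrophic balance: in the Southern Hemisphere the Coriolis force deflects motion to the left, so the geostrophic wind blows 90° to the left of the pressure-gradient force (low pressure on the right).
Rotating 090° by 90° counterclockwise gives 000° — the wind blows toward the north.

000°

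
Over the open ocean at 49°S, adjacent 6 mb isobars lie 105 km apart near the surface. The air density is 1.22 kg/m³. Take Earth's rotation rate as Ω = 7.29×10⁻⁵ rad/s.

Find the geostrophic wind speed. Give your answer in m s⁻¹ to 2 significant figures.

Coriolis parameter at 49°S:
f = 2Ω sin φ = 2 × 7.29×10⁻⁵ × sin 49° = 1.10×10⁻⁴ s⁻¹
Pressure gradient: |∂P/∂n| = 600 Pa / 105000 m = 5.71×10⁻³ Pa/m
Geostrophic balance (pressure-gradient force = Coriolis force):
V_g = (1/(fρ)) |∂P/∂n| = 5.71×10⁻³ / (1.10×10⁻⁴ × 1.22) = 42.6 m/s

43 m s⁻¹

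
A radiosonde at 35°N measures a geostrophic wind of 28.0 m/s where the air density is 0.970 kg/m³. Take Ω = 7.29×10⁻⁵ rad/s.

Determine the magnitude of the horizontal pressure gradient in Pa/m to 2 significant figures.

2.3×10⁻³ Pa/m

Coriolis parameter at 35°N:
f = 2Ω sin φ = 2 × 7.29×10⁻⁵ × sin 35° = 8.36×10⁻⁵ s⁻¹
Geostrophic balance rearranged: |∂P/∂n| = f ρ V_g
|∂P/∂n| = 8.36×10⁻⁵ × 0.970 × 28.0 = 2.27×10⁻³ Pa/m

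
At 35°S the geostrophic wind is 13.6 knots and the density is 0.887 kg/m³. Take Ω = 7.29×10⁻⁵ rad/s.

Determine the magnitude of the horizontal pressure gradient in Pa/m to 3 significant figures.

5.19×10⁻⁴ Pa/m

Coriolis parameter at 35°S:
f = 2Ω sin φ = 2 × 7.29×10⁻⁵ × sin 35° = 8.36×10⁻⁵ s⁻¹
Wind speed in SI: 13.6 knots = 7.00 m/s
Geostrophic balance rearranged: |∂P/∂n| = f ρ V_g
|∂P/∂n| = 8.36×10⁻⁵ × 0.887 × 7.00 = 5.19×10⁻⁴ Pa/m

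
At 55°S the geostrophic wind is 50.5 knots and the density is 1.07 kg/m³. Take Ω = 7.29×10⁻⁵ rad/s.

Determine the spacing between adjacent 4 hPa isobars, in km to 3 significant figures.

Coriolis parameter at 55°S:
f = 2Ω sin φ = 2 × 7.29×10⁻⁵ × sin 55° = 1.19×10⁻⁴ s⁻¹
Wind speed in SI: 50.5 knots = 26.0 m/s
Geostrophic balance rearranged: |∂P/∂n| = f ρ V_g
|∂P/∂n| = 1.19×10⁻⁴ × 1.07 × 26.0 = 3.32×10⁻³ Pa/m
Isobar spacing: Δn = ΔP/|∂P/∂n| = 400 Pa / 3.32×10⁻³ Pa/m = 120483 m ≈ 120 km

120 km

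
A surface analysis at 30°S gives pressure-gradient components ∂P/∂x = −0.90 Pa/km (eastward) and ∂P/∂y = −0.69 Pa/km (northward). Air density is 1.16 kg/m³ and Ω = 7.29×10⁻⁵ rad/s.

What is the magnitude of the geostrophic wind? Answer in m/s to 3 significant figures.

13.4 m/s

Coriolis parameter at 30°S:
f = 2Ω sin φ = 2 × 7.29×10⁻⁵ × sin 30° = 7.29×10⁻⁵ s⁻¹
In the Southern Hemisphere f is negative: f = −7.29×10⁻⁵ s⁻¹.
Component geostrophic relations (x east, y north):
u_g = −(1/(fρ)) ∂P/∂y,  v_g = (1/(fρ)) ∂P/∂x
u_g = −(−0.69×10⁻³)/(−7.29×10⁻⁵ × 1.16) = −8.16 m/s;  v_g = (−0.90×10⁻³)/(−7.29×10⁻⁵ × 1.16) = 10.6 m/s
|V_g| = √(u_g² + v_g²) = 13.4 m/s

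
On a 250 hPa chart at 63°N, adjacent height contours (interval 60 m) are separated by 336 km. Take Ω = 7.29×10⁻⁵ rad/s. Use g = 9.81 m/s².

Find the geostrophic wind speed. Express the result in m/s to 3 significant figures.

13.5 m/s

Coriolis parameter at 63°N:
f = 2Ω sin φ = 2 × 7.29×10⁻⁵ × sin 63° = 1.30×10⁻⁴ s⁻¹
Height gradient: |∂Z/∂n| = 60 m / 336000 m = 1.79×10⁻⁴
On a pressure surface, geostrophic balance gives V_g = (g/f)|∂Z/∂n|:
V_g = 9.81 × 1.79×10⁻⁴ / 1.30×10⁻⁴ = 13.5 m/s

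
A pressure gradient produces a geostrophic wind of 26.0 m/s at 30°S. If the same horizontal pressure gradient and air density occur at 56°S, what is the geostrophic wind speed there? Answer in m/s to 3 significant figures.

15.7 m/s

With the same pressure gradient and density, V_g ∝ 1/f ∝ 1/sin φ.
V₂ = V₁ · sin φ₁ / sin φ₂ = 26.0 × sin 30° / sin 56°
V₂ = 26.0 × 0.5000/0.8290 = 15.7 m/s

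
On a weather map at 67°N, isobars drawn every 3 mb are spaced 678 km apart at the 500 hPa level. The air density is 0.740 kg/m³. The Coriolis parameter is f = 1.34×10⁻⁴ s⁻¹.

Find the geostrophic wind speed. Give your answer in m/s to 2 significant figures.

Pressure gradient: |∂P/∂n| = 300 Pa / 678000 m = 4.42×10⁻⁴ Pa/m
Geostrophic balance (pressure-gradient force = Coriolis force):
V_g = (1/(fρ)) |∂P/∂n| = 4.42×10⁻⁴ / (1.34×10⁻⁴ × 0.740) = 4.46 m/s

4.5 m/s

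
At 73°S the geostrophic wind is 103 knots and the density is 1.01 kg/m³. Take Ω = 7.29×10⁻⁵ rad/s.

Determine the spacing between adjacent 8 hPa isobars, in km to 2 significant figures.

110 km

Coriolis parameter at 73°S:
f = 2Ω sin φ = 2 × 7.29×10⁻⁵ × sin 73° = 1.39×10⁻⁴ s⁻¹
Wind speed in SI: 103 knots = 53.0 m/s
Geostrophic balance rearranged: |∂P/∂n| = f ρ V_g
|∂P/∂n| = 1.39×10⁻⁴ × 1.01 × 53.0 = 7.46×10⁻³ Pa/m
Isobar spacing: Δn = ΔP/|∂P/∂n| = 800 Pa / 7.46×10⁻³ Pa/m = 107211 m ≈ 110 km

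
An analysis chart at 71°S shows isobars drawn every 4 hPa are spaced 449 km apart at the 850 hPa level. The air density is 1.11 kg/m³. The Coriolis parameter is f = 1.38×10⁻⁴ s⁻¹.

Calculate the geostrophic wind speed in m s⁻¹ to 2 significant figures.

5.8 m s⁻¹

Pressure gradient: |∂P/∂n| = 400 Pa / 449000 m = 8.91×10⁻⁴ Pa/m
Geostrophic balance (pressure-gradient force = Coriolis force):
V_g = (1/(fρ)) |∂P/∂n| = 8.91×10⁻⁴ / (1.38×10⁻⁴ × 1.11) = 5.82 m/s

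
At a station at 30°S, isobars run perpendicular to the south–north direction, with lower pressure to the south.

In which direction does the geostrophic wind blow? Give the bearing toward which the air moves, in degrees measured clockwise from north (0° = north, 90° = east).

090°

The pressure-gradient force points toward the south (bearing 180°).
Geostrophic balance: in the Southern Hemisphere the Coriolis force deflects motion to the left, so the geostrophic wind blows 90° to the left of the pressure-gradient force (low pressure on the right).
Rotating 180° by 90° counterclockwise gives 090° — the wind blows toward the east.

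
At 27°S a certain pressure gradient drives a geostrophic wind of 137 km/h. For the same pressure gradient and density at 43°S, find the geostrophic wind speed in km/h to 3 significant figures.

With the same pressure gradient and density, V_g ∝ 1/f ∝ 1/sin φ.
V₂ = V₁ · sin φ₁ / sin φ₂ = 137 × sin 27° / sin 43°
V₂ = 137 × 0.4540/0.6820 = 91.2 km/h

91.2 km/h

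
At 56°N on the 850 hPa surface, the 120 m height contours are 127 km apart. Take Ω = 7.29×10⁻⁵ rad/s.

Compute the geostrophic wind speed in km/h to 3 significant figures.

Coriolis parameter at 56°N:
f = 2Ω sin φ = 2 × 7.29×10⁻⁵ × sin 56° = 1.21×10⁻⁴ s⁻¹
Height gradient: |∂Z/∂n| = 120 m / 127000 m = 9.45×10⁻⁴
On a pressure surface, geostrophic balance gives V_g = (g/f)|∂Z/∂n|:
V_g = 9.81 × 9.45×10⁻⁴ / 1.21×10⁻⁴ = 76.7 m/s
Converting: 76.7 m/s × 3.6 = 276 km/h

276 km/h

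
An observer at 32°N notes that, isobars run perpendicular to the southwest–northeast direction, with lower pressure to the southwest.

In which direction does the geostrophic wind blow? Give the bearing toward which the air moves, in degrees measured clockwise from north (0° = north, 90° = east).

315°

The pressure-gradient force points toward the southwest (bearing 225°).
Geostrophic balance: in the Northern Hemisphere the Coriolis force deflects motion to the right, so the geostrophic wind blows 90° to the right of the pressure-gradient force (low pressure on the left).
Rotating 225° by 90° clockwise gives 315° — the wind blows toward the northwest.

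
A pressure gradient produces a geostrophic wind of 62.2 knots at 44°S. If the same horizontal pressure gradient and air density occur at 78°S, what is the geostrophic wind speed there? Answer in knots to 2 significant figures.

With the same pressure gradient and density, V_g ∝ 1/f ∝ 1/sin φ.
V₂ = V₁ · sin φ₁ / sin φ₂ = 62.2 × sin 44° / sin 78°
V₂ = 62.2 × 0.6947/0.9781 = 44 knots

44 knots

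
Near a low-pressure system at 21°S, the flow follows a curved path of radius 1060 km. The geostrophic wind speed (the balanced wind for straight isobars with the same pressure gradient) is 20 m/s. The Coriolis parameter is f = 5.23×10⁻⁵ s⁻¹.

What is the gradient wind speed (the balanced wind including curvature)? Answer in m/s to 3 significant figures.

15.6 m/s

Around a low, centrifugal force acts outward with Coriolis, so pressure-gradient force balances both:
(1/ρ)|∂P/∂n| = fV + V²/R  →  V² + fR·V − fR·V_g = 0
With fR = 5.23×10⁻⁵ × 1060×10³ m = 55.4 m/s:
V = [−fR + √((fR)² + 4 fR V_g)]/2 = [−55.4 + √(55.4² + 4×55.4×20)]/2 = 15.6 m/s
Subgeostrophic (V < V_g = 20 m/s), as expected around a low.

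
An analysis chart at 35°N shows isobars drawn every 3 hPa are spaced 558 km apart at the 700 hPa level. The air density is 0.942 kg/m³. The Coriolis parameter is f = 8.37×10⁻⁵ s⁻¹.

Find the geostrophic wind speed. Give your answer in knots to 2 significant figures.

Pressure gradient: |∂P/∂n| = 300 Pa / 558000 m = 5.38×10⁻⁴ Pa/m
Geostrophic balance (pressure-gradient force = Coriolis force):
V_g = (1/(fρ)) |∂P/∂n| = 5.38×10⁻⁴ / (8.37×10⁻⁵ × 0.942) = 6.82 m/s
Converting: 6.82 m/s × 1.944 = 13 knots

13 knots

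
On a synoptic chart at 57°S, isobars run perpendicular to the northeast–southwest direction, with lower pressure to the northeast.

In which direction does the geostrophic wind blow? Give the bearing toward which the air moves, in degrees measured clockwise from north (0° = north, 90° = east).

The pressure-gradient force points toward the northeast (bearing 045°).
Geostrophic balance: in the Southern Hemisphere the Coriolis force deflects motion to the left, so the geostrophic wind blows 90° to the left of the pressure-gradient force (low pressure on the right).
Rotating 045° by 90° counterclockwise gives 315° — the wind blows toward the northwest.

315°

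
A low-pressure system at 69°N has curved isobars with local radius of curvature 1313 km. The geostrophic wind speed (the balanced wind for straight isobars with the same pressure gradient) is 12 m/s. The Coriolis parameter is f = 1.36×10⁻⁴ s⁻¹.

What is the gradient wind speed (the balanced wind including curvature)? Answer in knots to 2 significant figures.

22 knots

Around a low, centrifugal force acts outward with Coriolis, so pressure-gradient force balances both:
(1/ρ)|∂P/∂n| = fV + V²/R  →  V² + fR·V − fR·V_g = 0
With fR = 1.36×10⁻⁴ × 1313×10³ m = 179 m/s:
V = [−fR + √((fR)² + 4 fR V_g)]/2 = [−179 + √(179² + 4×179×12)]/2 = 11.3 m/s
Subgeostrophic (V < V_g = 12 m/s), as expected around a low.
Converting: 11.3 m/s × 1.944 = 22 knots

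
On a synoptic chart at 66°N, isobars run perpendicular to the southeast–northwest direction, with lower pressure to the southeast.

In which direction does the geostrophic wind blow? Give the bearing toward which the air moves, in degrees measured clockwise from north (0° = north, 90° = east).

The pressure-gradient force points toward the southeast (bearing 135°).
Geostrophic balance: in the Northern Hemisphere the Coriolis force deflects motion to the right, so the geostrophic wind blows 90° to the right of the pressure-gradient force (low pressure on the left).
Rotating 135° by 90° clockwise gives 225° — the wind blows toward the southwest.

225°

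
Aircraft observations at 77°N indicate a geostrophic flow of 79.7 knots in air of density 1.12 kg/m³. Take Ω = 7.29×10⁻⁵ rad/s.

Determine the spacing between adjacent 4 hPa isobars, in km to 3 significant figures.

Coriolis parameter at 77°N:
f = 2Ω sin φ = 2 × 7.29×10⁻⁵ × sin 77° = 1.42×10⁻⁴ s⁻¹
Wind speed in SI: 79.7 knots = 41.0 m/s
Geostrophic balance rearranged: |∂P/∂n| = f ρ V_g
|∂P/∂n| = 1.42×10⁻⁴ × 1.12 × 41.0 = 6.52×10⁻³ Pa/m
Isobar spacing: Δn = ΔP/|∂P/∂n| = 400 Pa / 6.52×10⁻³ Pa/m = 61315 m ≈ 61.3 km

61.3 km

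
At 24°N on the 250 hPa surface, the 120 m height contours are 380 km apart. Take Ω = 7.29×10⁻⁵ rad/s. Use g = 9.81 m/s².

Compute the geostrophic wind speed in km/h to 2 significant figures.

190 km/h

Coriolis parameter at 24°N:
f = 2Ω sin φ = 2 × 7.29×10⁻⁵ × sin 24° = 5.93×10⁻⁵ s⁻¹
Height gradient: |∂Z/∂n| = 120 m / 380000 m = 3.16×10⁻⁴
On a pressure surface, geostrophic balance gives V_g = (g/f)|∂Z/∂n|:
V_g = 9.81 × 3.16×10⁻⁴ / 5.93×10⁻⁵ = 52.2 m/s
Converting: 52.2 m/s × 3.6 = 190 km/h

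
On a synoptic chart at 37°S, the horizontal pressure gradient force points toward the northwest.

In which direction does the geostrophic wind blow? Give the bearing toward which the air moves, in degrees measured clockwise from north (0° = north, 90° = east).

The pressure-gradient force points toward the northwest (bearing 315°).
Geostrophic balance: in the Southern Hemisphere the Coriolis force deflects motion to the left, so the geostrophic wind blows 90° to the left of the pressure-gradient force (low pressure on the right).
Rotating 315° by 90° counterclockwise gives 225° — the wind blows toward the southwest.

225°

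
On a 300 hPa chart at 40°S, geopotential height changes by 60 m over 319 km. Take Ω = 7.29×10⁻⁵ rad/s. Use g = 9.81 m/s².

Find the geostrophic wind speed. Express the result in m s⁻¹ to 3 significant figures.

19.7 m s⁻¹

Coriolis parameter at 40°S:
f = 2Ω sin φ = 2 × 7.29×10⁻⁵ × sin 40° = 9.37×10⁻⁵ s⁻¹
Height gradient: |∂Z/∂n| = 60 m / 319000 m = 1.88×10⁻⁴
On a pressure surface, geostrophic balance gives V_g = (g/f)|∂Z/∂n|:
V_g = 9.81 × 1.88×10⁻⁴ / 9.37×10⁻⁵ = 19.7 m/s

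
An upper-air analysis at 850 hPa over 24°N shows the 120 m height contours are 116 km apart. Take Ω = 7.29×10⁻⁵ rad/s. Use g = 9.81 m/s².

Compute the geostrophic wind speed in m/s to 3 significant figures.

Coriolis parameter at 24°N:
f = 2Ω sin φ = 2 × 7.29×10⁻⁵ × sin 24° = 5.93×10⁻⁵ s⁻¹
Height gradient: |∂Z/∂n| = 120 m / 116000 m = 1.03×10⁻³
On a pressure surface, geostrophic balance gives V_g = (g/f)|∂Z/∂n|:
V_g = 9.81 × 1.03×10⁻³ / 5.93×10⁻⁵ = 171 m/s

171 m/s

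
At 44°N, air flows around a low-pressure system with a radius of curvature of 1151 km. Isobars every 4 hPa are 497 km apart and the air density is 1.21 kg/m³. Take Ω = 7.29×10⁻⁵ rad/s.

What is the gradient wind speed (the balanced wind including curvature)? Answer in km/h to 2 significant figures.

22 km/h

Coriolis parameter at 44°N:
f = 2Ω sin φ = 2 × 7.29×10⁻⁵ × sin 44° = 1.01×10⁻⁴ s⁻¹
Pressure gradient: |∂P/∂n| = 400 Pa / 497000 m = 8.05×10⁻⁴ Pa/m
Geostrophic speed: V_g = |∂P/∂n|/(fρ) = 8.05×10⁻⁴/(1.01×10⁻⁴ × 1.21) = 6.57 m/s
Around a low, centrifugal force acts outward with Coriolis, so pressure-gradient force balances both:
(1/ρ)|∂P/∂n| = fV + V²/R  →  V² + fR·V − fR·V_g = 0
With fR = 1.01×10⁻⁴ × 1151×10³ m = 117 m/s:
V = [−fR + √((fR)² + 4 fR V_g)]/2 = [−117 + √(117² + 4×117×6.57)]/2 = 6.23 m/s
Subgeostrophic (V < V_g = 6.57 m/s), as expected around a low.
Converting: 6.23 m/s × 3.6 = 22 km/h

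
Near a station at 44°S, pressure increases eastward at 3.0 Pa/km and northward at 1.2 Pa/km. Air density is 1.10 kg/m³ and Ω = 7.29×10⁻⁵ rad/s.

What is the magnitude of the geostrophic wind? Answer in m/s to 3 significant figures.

Coriolis parameter at 44°S:
f = 2Ω sin φ = 2 × 7.29×10⁻⁵ × sin 44° = 1.01×10⁻⁴ s⁻¹
In the Southern Hemisphere f is negative: f = −1.01×10⁻⁴ s⁻¹.
Component geostrophic relations (x east, y north):
u_g = −(1/(fρ)) ∂P/∂y,  v_g = (1/(fρ)) ∂P/∂x
u_g = −(1.2×10⁻³)/(−1.01×10⁻⁴ × 1.10) = 10.8 m/s;  v_g = (3.0×10⁻³)/(−1.01×10⁻⁴ × 1.10) = −26.9 m/s
|V_g| = √(u_g² + v_g²) = 29.0 m/s

29.0 m/s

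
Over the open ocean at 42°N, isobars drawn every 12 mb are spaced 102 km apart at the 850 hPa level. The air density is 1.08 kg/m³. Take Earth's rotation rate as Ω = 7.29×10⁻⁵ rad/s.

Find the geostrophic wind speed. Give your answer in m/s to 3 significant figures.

Coriolis parameter at 42°N:
f = 2Ω sin φ = 2 × 7.29×10⁻⁵ × sin 42° = 9.76×10⁻⁵ s⁻¹
Pressure gradient: |∂P/∂n| = 1200 Pa / 102000 m = 1.18×10⁻² Pa/m
Geostrophic balance (pressure-gradient force = Coriolis force):
V_g = (1/(fρ)) |∂P/∂n| = 1.18×10⁻² / (9.76×10⁻⁵ × 1.08) = 112 m/s

112 m/s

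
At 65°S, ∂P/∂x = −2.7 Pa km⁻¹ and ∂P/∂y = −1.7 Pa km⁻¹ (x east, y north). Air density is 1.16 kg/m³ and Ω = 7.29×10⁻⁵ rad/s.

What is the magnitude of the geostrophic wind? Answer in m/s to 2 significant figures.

21 m/s

Coriolis parameter at 65°S:
f = 2Ω sin φ = 2 × 7.29×10⁻⁵ × sin 65° = 1.32×10⁻⁴ s⁻¹
In the Southern Hemisphere f is negative: f = −1.32×10⁻⁴ s⁻¹.
Component geostrophic relations (x east, y north):
u_g = −(1/(fρ)) ∂P/∂y,  v_g = (1/(fρ)) ∂P/∂x
u_g = −(−1.7×10⁻³)/(−1.32×10⁻⁴ × 1.16) = −11.1 m/s;  v_g = (−2.7×10⁻³)/(−1.32×10⁻⁴ × 1.16) = 17.6 m/s
|V_g| = √(u_g² + v_g²) = 20.8 m/s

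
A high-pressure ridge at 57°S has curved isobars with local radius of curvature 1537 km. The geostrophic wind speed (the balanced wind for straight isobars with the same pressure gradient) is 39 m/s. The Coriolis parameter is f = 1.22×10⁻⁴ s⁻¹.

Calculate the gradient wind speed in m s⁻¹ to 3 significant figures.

55.3 m s⁻¹

Around a high, pressure-gradient force acts outward with centrifugal, so Coriolis balances both:
fV = (1/ρ)|∂P/∂n| + V²/R  →  V² − fR·V + fR·V_g = 0
With fR = 1.22×10⁻⁴ × 1537×10³ m = 188 m/s:
V = [fR − √((fR)² − 4 fR V_g)]/2 = [188 − √(188² − 4×188×39)]/2 = 55.3 m/s
Supergeostrophic (V > V_g = 39 m/s), as expected around a high.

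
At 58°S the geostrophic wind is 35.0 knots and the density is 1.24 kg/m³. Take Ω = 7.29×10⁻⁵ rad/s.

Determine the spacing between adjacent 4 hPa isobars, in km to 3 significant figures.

145 km

Coriolis parameter at 58°S:
f = 2Ω sin φ = 2 × 7.29×10⁻⁵ × sin 58° = 1.24×10⁻⁴ s⁻¹
Wind speed in SI: 35.0 knots = 18.0 m/s
Geostrophic balance rearranged: |∂P/∂n| = f ρ V_g
|∂P/∂n| = 1.24×10⁻⁴ × 1.24 × 18.0 = 2.76×10⁻³ Pa/m
Isobar spacing: Δn = ΔP/|∂P/∂n| = 400 Pa / 2.76×10⁻³ Pa/m = 144895 m ≈ 145 km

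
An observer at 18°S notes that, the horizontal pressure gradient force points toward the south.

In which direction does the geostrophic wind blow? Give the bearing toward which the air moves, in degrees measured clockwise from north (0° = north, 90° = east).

090°

The pressure-gradient force points toward the south (bearing 180°).
Geostrophic balance: in the Southern Hemisphere the Coriolis force deflects motion to the left, so the geostrophic wind blows 90° to the left of the pressure-gradient force (low pressure on the right).
Rotating 180° by 90° counterclockwise gives 090° — the wind blows toward the east.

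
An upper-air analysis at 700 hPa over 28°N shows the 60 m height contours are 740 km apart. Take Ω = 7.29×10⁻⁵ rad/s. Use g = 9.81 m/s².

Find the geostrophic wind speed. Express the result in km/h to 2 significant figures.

Coriolis parameter at 28°N:
f = 2Ω sin φ = 2 × 7.29×10⁻⁵ × sin 28° = 6.84×10⁻⁵ s⁻¹
Height gradient: |∂Z/∂n| = 60 m / 740000 m = 8.11×10⁻⁵
On a pressure surface, geostrophic balance gives V_g = (g/f)|∂Z/∂n|:
V_g = 9.81 × 8.11×10⁻⁵ / 6.84×10⁻⁵ = 11.6 m/s
Converting: 11.6 m/s × 3.6 = 42 km/h

42 km/h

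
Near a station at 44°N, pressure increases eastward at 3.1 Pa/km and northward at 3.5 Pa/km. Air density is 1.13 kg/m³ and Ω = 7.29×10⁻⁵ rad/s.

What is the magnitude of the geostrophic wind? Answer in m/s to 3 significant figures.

Coriolis parameter at 44°N:
f = 2Ω sin φ = 2 × 7.29×10⁻⁵ × sin 44° = 1.01×10⁻⁴ s⁻¹
Component geostrophic relations (x east, y north):
u_g = −(1/(fρ)) ∂P/∂y,  v_g = (1/(fρ)) ∂P/∂x
u_g = −(3.5×10⁻³)/(1.01×10⁻⁴ × 1.13) = −30.6 m/s;  v_g = (3.1×10⁻³)/(1.01×10⁻⁴ × 1.13) = 27.1 m/s
|V_g| = √(u_g² + v_g²) = 40.9 m/s

40.9 m/s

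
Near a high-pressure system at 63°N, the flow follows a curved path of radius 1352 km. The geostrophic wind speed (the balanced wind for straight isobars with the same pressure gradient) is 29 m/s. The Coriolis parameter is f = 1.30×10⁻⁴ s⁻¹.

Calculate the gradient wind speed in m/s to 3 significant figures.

36.6 m/s

Around a high, pressure-gradient force acts outward with centrifugal, so Coriolis balances both:
fV = (1/ρ)|∂P/∂n| + V²/R  →  V² − fR·V + fR·V_g = 0
With fR = 1.30×10⁻⁴ × 1352×10³ m = 176 m/s:
V = [fR − √((fR)² − 4 fR V_g)]/2 = [176 − √(176² − 4×176×29)]/2 = 36.6 m/s
Supergeostrophic (V > V_g = 29 m/s), as expected around a high.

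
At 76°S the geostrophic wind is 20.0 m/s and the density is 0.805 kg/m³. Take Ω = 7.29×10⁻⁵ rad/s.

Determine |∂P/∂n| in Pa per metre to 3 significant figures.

2.28×10⁻³ Pa/m

Coriolis parameter at 76°S:
f = 2Ω sin φ = 2 × 7.29×10⁻⁵ × sin 76° = 1.41×10⁻⁴ s⁻¹
Geostrophic balance rearranged: |∂P/∂n| = f ρ V_g
|∂P/∂n| = 1.41×10⁻⁴ × 0.805 × 20.0 = 2.28×10⁻³ Pa/m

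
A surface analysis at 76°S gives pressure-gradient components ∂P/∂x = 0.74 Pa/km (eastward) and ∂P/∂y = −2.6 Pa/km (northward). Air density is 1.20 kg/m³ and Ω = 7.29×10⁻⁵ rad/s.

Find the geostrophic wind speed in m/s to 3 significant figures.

15.9 m/s

Coriolis parameter at 76°S:
f = 2Ω sin φ = 2 × 7.29×10⁻⁵ × sin 76° = 1.41×10⁻⁴ s⁻¹
In the Southern Hemisphere f is negative: f = −1.41×10⁻⁴ s⁻¹.
Component geostrophic relations (x east, y north):
u_g = −(1/(fρ)) ∂P/∂y,  v_g = (1/(fρ)) ∂P/∂x
u_g = −(−2.6×10⁻³)/(−1.41×10⁻⁴ × 1.20) = −15.3 m/s;  v_g = (0.74×10⁻³)/(−1.41×10⁻⁴ × 1.20) = −4.36 m/s
|V_g| = √(u_g² + v_g²) = 15.9 m/s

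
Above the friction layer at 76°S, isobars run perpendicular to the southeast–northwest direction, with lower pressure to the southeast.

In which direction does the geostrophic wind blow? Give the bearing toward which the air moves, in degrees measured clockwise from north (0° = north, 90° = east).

The pressure-gradient force points toward the southeast (bearing 135°).
Geostrophic balance: in the Southern Hemisphere the Coriolis force deflects motion to the left, so the geostrophic wind blows 90° to the left of the pressure-gradient force (low pressure on the right).
Rotating 135° by 90° counterclockwise gives 045° — the wind blows toward the northeast.

045°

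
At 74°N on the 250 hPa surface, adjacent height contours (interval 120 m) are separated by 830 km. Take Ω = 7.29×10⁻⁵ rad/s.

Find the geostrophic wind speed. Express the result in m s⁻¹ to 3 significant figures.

Coriolis parameter at 74°N:
f = 2Ω sin φ = 2 × 7.29×10⁻⁵ × sin 74° = 1.40×10⁻⁴ s⁻¹
Height gradient: |∂Z/∂n| = 120 m / 830000 m = 1.45×10⁻⁴
On a pressure surface, geostrophic balance gives V_g = (g/f)|∂Z/∂n|:
V_g = 9.81 × 1.45×10⁻⁴ / 1.40×10⁻⁴ = 10.1 m/s

10.1 m s⁻¹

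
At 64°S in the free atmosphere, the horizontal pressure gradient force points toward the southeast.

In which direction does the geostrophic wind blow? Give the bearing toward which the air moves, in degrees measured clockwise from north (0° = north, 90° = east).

The pressure-gradient force points toward the southeast (bearing 135°).
Geostrophic balance: in the Southern Hemisphere the Coriolis force deflects motion to the left, so the geostrophic wind blows 90° to the left of the pressure-gradient force (low pressure on the right).
Rotating 135° by 90° counterclockwise gives 045° — the wind blows toward the northeast.

045°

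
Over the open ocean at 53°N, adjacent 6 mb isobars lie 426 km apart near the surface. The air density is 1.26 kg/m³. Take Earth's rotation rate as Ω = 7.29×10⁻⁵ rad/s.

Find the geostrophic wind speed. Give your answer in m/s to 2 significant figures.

Coriolis parameter at 53°N:
f = 2Ω sin φ = 2 × 7.29×10⁻⁵ × sin 53° = 1.16×10⁻⁴ s⁻¹
Pressure gradient: |∂P/∂n| = 600 Pa / 426000 m = 1.41×10⁻³ Pa/m
Geostrophic balance (pressure-gradient force = Coriolis force):
V_g = (1/(fρ)) |∂P/∂n| = 1.41×10⁻³ / (1.16×10⁻⁴ × 1.26) = 9.60 m/s

9.6 m/s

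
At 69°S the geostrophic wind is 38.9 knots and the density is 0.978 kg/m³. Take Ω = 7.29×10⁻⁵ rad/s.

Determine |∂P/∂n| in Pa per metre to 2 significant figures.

Coriolis parameter at 69°S:
f = 2Ω sin φ = 2 × 7.29×10⁻⁵ × sin 69° = 1.36×10⁻⁴ s⁻¹
Wind speed in SI: 38.9 knots = 20.0 m/s
Geostrophic balance rearranged: |∂P/∂n| = f ρ V_g
|∂P/∂n| = 1.36×10⁻⁴ × 0.978 × 20.0 = 2.66×10⁻³ Pa/m

2.7×10⁻³ Pa/m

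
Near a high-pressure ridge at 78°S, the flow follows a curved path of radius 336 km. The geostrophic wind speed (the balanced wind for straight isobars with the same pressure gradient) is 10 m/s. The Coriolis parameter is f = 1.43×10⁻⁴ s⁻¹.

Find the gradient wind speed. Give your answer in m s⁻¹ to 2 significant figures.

14 m s⁻¹

Around a high, pressure-gradient force acts outward with centrifugal, so Coriolis balances both:
fV = (1/ρ)|∂P/∂n| + V²/R  →  V² − fR·V + fR·V_g = 0
With fR = 1.43×10⁻⁴ × 336×10³ m = 48.0 m/s:
V = [fR − √((fR)² − 4 fR V_g)]/2 = [48.0 − √(48.0² − 4×48.0×10)]/2 = 14.2 m/s
Supergeostrophic (V > V_g = 10 m/s), as expected around a high.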